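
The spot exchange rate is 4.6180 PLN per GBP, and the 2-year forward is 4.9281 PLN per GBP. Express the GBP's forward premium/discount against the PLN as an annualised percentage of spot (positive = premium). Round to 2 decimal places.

+3.36%

T = 2 years.
Period premium: (4.9281 − 4.618)/4.618 = 0.0671503.
Annualise by dividing by T: 0.0671503 / 2 = 0.033575 → 3.36%.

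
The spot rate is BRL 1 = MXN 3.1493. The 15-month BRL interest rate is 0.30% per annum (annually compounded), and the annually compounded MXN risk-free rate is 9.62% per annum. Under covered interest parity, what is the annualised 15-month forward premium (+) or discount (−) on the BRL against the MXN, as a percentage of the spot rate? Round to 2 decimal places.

+9.40%

T = 15/12 years.
F = S · g_MXN/g_BRL = 3.1493 × 1.1216626/1.0037514 = 3.5192499.
Annualised premium = (F − S)/S × (1/T) = (3.5192499 − 3.1493)/3.1493 ÷ (15/12) = 9.40%.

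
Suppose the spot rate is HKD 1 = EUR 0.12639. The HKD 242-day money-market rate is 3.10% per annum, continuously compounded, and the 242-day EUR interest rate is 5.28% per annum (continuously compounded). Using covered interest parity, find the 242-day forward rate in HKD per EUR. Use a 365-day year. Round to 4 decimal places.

T = 242/365 years.
EUR accumulates by e^(0.0528×242/365) = 1.0356271.
HKD accumulates by e^(0.0310×242/365) = 1.0207661.
So F = 0.12639 × 1.0356271 / 1.0207661 = 0.1282301 (EUR/HKD).
Invert for HKD per EUR: 1 / 0.1282301 = 7.7985.

7.7985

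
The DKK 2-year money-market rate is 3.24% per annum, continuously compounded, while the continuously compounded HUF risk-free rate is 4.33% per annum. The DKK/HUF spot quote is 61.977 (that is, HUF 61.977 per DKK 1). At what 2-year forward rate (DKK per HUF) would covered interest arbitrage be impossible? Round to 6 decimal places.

T = 2 years.
HUF accumulates by e^(0.0433×2) = 1.0904604.
Growth of 1 DKK over T: e^(0.0324×2) = 1.0669456.
So F = 61.977 × 1.0904604 / 1.0669456 = 63.34293 (HUF/DKK).
Quoted the other way: 1/63.34293 = 0.015787 DKK per HUF.

0.015787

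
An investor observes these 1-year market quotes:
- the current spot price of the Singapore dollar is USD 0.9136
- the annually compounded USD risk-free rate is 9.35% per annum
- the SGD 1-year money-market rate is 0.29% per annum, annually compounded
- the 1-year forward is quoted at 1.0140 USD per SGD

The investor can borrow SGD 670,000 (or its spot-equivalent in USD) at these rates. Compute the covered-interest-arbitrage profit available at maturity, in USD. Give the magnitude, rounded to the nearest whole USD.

USD 12,006

T = 1 year.
Route A — deposit SGD, sell forward: 670,000 × 1.002900 × 1.0140 = USD 681,350.20.
Route B — convert at spot, deposit USD: 670,000 × 0.9136 × 1.093500 = USD 669,344.47.
The quoted forward overvalues SGD, so borrow USD, buy SGD at spot, deposit the SGD at 0.29%, and sell the proceeds forward at 1.0140.
Arbitrage profit = |681,350.20 − 669,344.47| = USD 12,006.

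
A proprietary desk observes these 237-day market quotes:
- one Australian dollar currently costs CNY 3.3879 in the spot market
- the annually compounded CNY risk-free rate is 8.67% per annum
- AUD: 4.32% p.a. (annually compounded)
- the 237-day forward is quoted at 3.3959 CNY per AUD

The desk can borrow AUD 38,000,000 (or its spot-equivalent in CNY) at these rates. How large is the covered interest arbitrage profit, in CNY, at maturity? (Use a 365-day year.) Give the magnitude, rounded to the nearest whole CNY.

T = 237/365 years.
Keep in AUD, deliver into the forward: 38,000,000·1.02784196552·3.3959 = CNY 132,637,044.17.
Swap to CNY now, deposit: 38,000,000·3.3879·1.05547159727 = CNY 135,881,624.53.
The quoted forward undervalues AUD, so borrow AUD, convert to CNY at spot, deposit the CNY at 8.67%, and buy AUD forward at 3.3959 to cover the loan.
Arbitrage profit = |132,637,044.17 − 135,881,624.53| = CNY 3,244,580.

CNY 3,244,580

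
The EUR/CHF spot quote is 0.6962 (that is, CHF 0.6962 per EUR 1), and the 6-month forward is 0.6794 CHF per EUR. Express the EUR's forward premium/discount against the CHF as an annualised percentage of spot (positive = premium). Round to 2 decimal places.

T = 6/12 years.
(F − S)/S = (0.6794 − 0.6962)/0.6962 = -0.0241310.
Per annum: -0.0241310 / (6/12) = -0.048262 = -4.83%.

-4.83%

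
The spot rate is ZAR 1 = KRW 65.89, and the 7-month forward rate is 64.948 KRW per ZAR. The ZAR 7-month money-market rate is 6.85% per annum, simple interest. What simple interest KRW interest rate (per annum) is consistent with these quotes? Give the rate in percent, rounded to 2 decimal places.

4.30%

T = 7/12 years.
By CIP, F/S equals the KRW-to-ZAR growth ratio: 64.948/65.89 = 0.9857034.
The ZAR side grows by 1 + 0.0685×7/12 = 1.0399583.
That pins the KRW growth at 1.0250904.
(1.0250904 − 1)/T = 0.043012, i.e. 4.30%.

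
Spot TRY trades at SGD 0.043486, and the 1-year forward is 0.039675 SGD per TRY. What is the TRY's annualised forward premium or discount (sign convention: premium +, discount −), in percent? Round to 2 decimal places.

T = 1 year.
(F − S)/S = (0.039675 − 0.043486)/0.043486 = -0.0876374.
Annualise by dividing by T: -0.0876374 / 1 = -0.087637 → -8.76%.

-8.76%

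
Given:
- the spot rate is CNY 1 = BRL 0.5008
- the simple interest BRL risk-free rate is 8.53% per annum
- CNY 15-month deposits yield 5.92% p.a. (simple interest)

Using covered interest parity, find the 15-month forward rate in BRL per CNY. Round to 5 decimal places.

0.51601

T = 15/12 years.
BRL accumulates by 1 + 0.0853×15/12 = 1.106625.
CNY accumulates by 1 + 0.0592×15/12 = 1.074000.
Forward (BRL per CNY) = 0.5008 × 1.106625 / 1.074000 = 0.5160128.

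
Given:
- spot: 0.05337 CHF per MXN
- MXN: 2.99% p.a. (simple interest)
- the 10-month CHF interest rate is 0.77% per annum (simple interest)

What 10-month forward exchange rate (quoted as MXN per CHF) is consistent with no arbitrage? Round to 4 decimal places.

19.0815

T = 10/12 years.
Growth of 1 CHF over T: 1 + 0.0077×10/12 = 1.00641667.
MXN accumulates by 1 + 0.0299×10/12 = 1.02491667.
So F = 0.05337 × 1.00641667 / 1.02491667 = 0.052406658 (CHF/MXN).
Invert for MXN per CHF: 1 / 0.052406658 = 19.0815.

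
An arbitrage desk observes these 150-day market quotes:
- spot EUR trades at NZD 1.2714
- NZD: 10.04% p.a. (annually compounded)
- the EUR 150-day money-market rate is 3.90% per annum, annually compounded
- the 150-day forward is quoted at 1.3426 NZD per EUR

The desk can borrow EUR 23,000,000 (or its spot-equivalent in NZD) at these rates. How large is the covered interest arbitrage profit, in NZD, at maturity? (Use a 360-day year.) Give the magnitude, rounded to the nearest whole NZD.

NZD 944,544

T = 150/360 years.
Keep in EUR, deliver into the forward: 23,000,000·1.0160688677·1.3426 = NZD 31,376,003.42.
Swap to NZD now, deposit: 23,000,000·1.2714·1.0406692986 = NZD 30,431,459.76.
The quoted forward overvalues EUR, so borrow NZD, buy EUR at spot, deposit the EUR at 3.90%, and sell the proceeds forward at 1.3426.
The gap between the two covered legs is NZD 944,544.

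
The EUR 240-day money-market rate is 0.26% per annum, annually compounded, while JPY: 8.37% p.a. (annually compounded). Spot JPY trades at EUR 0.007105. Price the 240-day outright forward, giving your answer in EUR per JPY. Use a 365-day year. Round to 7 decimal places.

0.0067507

T = 240/365 years.
Growth of 1 EUR over T: (1 + 0.0026)^(240/365) = 1.0017088.
JPY accumulates by (1 + 0.0837)^(240/365) = 1.054275.
So F = 0.007105 × 1.0017088 / 1.054275 = 0.006750744 (EUR/JPY).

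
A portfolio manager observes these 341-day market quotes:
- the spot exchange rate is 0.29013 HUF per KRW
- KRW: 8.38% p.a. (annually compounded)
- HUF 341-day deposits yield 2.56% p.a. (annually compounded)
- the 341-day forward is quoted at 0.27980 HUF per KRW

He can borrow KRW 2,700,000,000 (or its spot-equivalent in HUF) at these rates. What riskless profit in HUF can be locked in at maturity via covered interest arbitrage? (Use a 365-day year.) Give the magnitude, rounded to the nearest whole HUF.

T = 341/365 years.
Route A — deposit KRW, sell forward: 2,700,000,000 × 1.07808032592 × 0.27980 = HUF 814,446,563.02.
Route B — convert at spot, deposit HUF: 2,700,000,000 × 0.29013 × 1.02389676366 = HUF 802,070,553.71.
The quoted forward overvalues KRW, so borrow HUF, buy KRW at spot, deposit the KRW at 8.38%, and sell the proceeds forward at 0.27980.
The gap between the two covered legs is HUF 12,376,009.

HUF 12,376,009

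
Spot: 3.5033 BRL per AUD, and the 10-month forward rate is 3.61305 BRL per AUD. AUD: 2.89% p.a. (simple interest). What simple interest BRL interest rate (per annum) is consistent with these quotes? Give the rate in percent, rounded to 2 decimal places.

T = 10/12 years.
By CIP, F/S equals the BRL-to-AUD growth ratio: 3.61305/3.5033 = 1.0313276.
The AUD side grows by 1 + 0.0289×10/12 = 1.0240833.
Hence g_BRL = 1.0561654.
(1.0561654 − 1)/T = 0.067398, i.e. 6.74%.

6.74%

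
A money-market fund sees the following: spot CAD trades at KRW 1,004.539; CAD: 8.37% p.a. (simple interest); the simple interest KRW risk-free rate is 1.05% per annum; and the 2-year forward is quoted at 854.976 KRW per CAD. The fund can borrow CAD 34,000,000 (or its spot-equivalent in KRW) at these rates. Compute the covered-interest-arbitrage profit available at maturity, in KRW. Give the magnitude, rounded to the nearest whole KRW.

KRW 936,201,444

T = 2 years.
Keep in CAD, deliver into the forward: 34,000,000·1.167400·854.976 = KRW 33,935,365,401.60.
Swap to KRW now, deposit: 34,000,000·1004.539·1.021000 = KRW 34,871,566,846.00.
The quoted forward undervalues CAD, so borrow CAD, convert to KRW at spot, deposit the KRW at 1.05%, and buy CAD forward at 854.976 to cover the loan.
The gap between the two covered legs is KRW 936,201,444.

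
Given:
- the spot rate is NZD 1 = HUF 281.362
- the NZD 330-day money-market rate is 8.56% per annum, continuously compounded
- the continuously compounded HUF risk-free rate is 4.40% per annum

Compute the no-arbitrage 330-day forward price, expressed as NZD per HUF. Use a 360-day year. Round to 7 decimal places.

0.0036923

T = 330/360 years.
Growth of 1 HUF over T: e^(0.0440×330/360) = 1.0411578.
NZD growth factor: e^(0.0856×330/360) = 1.0816273.
So F = 281.362 × 1.0411578 / 1.0816273 = 270.8347 (HUF/NZD).
Invert for NZD per HUF: 1 / 270.8347 = 0.0036923.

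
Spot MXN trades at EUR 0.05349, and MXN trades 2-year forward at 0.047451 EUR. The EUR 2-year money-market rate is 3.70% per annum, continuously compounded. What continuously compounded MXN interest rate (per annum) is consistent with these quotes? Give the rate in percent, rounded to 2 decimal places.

9.69%

T = 2 years.
F/S = 0.047451/0.05349 = 0.8871004 = (growth of EUR) / (growth of MXN).
The EUR side grows by e^(0.0370×2) = 1.0768068.
That pins the MXN growth at 1.213850.
Take logs: ln 1.213850 / 2 = 0.096899, so 9.69%.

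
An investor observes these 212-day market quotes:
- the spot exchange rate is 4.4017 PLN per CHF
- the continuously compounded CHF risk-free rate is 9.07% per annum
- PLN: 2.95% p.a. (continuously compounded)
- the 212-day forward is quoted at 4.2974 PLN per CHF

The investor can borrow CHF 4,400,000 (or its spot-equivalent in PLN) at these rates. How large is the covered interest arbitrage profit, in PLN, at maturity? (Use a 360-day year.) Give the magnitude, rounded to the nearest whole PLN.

T = 212/360 years.
Invest the CHF and cover forward: 4,400,000 × 1.0548643941 × 4.2974 = PLN 19,945,966.69.
Convert at spot and invest in PLN: 4,400,000 × 4.4017 × 1.0175239969 = PLN 19,706,875.66.
The quoted forward overvalues CHF, so borrow PLN, buy CHF at spot, deposit the CHF at 9.07%, and sell the proceeds forward at 4.2974.
Arbitrage profit = |19,945,966.69 − 19,706,875.66| = PLN 239,091.

PLN 239,091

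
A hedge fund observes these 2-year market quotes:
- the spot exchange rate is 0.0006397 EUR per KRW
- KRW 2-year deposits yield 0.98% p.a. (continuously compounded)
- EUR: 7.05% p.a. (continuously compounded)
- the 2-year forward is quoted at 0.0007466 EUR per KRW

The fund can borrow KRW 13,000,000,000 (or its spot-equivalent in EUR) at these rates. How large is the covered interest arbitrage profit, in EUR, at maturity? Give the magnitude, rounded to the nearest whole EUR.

T = 2 years.
Route A — deposit KRW, sell forward: 13,000,000,000 × 1.019793341 × 0.0007466 = EUR 9,897,910.21.
Route B — convert at spot, deposit EUR: 13,000,000,000 × 0.0006397 × 1.151424648 = EUR 9,575,362.52.
The quoted forward overvalues KRW, so borrow EUR, buy KRW at spot, deposit the KRW at 0.98%, and sell the proceeds forward at 0.0007466.
Arbitrage profit = |9,897,910.21 − 9,575,362.52| = EUR 322,548.

EUR 322,548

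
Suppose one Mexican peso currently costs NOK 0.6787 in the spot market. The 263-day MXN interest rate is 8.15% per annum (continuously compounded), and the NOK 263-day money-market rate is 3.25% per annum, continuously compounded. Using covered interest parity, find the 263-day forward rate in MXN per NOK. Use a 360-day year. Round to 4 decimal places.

1.5271

T = 263/360 years.
NOK accumulates by e^(0.0325×263/360) = 1.0240272.
MXN accumulates by e^(0.0815×263/360) = 1.0613485.
Forward (NOK per MXN) = 0.6787 × 1.0240272 / 1.0613485 = 0.6548342.
Invert for MXN per NOK: 1 / 0.6548342 = 1.5271.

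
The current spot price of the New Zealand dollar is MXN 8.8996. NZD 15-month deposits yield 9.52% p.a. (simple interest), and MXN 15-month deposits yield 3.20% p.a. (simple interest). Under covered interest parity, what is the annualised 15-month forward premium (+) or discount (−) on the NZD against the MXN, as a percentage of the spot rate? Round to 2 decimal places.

-5.65%

T = 15/12 years.
CIP forward (MXN per NZD) = 8.8996 × 1.040000/1.119000 = 8.2712994.
(F − S)/S ÷ T = (8.2712994 − 8.8996)/8.8996/(15/12) = -0.056479 → -5.65%.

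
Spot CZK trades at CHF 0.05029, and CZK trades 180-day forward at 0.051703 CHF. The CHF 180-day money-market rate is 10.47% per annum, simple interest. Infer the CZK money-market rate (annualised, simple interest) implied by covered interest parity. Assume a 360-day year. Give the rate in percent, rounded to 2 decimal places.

4.72%

T = 180/360 years.
F/S = 0.051703/0.05029 = 1.0280970 = (growth of CHF) / (growth of CZK).
The CHF side grows by 1 + 0.1047×180/360 = 1.052350.
So the CZK growth factor = 1.0235902.
r = (1.0235902 − 1)/(180/360) = 0.047180 → 4.72%.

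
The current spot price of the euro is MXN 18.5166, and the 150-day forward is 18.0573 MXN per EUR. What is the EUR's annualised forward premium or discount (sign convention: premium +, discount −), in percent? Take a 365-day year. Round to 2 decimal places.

T = 150/365 years.
Period premium: (18.0573 − 18.5166)/18.5166 = -0.0248048.
Annualise by dividing by T: -0.0248048 / (150/365) = -0.060358 → -6.04%.

-6.04%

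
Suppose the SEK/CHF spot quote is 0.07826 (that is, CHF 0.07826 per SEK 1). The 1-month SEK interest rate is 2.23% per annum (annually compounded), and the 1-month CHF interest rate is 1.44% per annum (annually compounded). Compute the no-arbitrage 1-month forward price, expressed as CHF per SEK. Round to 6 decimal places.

T = 1/12 years.
CHF accumulates by (1 + 0.0144)^(1/12) = 1.0011922.
Growth of 1 SEK over T: (1 + 0.0223)^(1/12) = 1.0018396.
So F = 0.07826 × 1.0011922 / 1.0018396 = 0.07820943 (CHF/SEK).

0.078209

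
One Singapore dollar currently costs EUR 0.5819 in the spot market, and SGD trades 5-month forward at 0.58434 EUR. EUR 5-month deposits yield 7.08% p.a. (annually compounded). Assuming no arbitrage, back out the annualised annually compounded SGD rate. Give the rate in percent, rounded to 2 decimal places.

T = 5/12 years.
CIP gives F = S · g_EUR/g_SGD, so g_EUR/g_SGD = 0.58434/0.5819 = 1.0041932.
The EUR side grows by (1 + 0.0708)^(5/12) = 1.0289126.
Hence g_SGD = 1.0246162.
Annualise: 1.0246162^(12/5) − 1 = 0.060100 = 6.01%.

6.01%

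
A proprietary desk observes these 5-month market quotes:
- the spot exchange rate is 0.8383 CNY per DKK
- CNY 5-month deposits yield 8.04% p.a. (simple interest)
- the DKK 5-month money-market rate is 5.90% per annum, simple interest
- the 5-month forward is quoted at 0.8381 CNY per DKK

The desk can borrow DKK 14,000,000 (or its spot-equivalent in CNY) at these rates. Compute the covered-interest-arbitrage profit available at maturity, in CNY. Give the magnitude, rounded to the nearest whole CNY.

T = 5/12 years.
Invest the DKK and cover forward: 14,000,000 × 1.0245833333 × 0.8381 = CNY 12,021,846.08.
Convert at spot and invest in CNY: 14,000,000 × 0.8383 × 1.033500 = CNY 12,129,362.70.
The quoted forward undervalues DKK, so borrow DKK, convert to CNY at spot, deposit the CNY at 8.04%, and buy DKK forward at 0.8381 to cover the loan.
The gap between the two covered legs is CNY 107,517.

CNY 107,517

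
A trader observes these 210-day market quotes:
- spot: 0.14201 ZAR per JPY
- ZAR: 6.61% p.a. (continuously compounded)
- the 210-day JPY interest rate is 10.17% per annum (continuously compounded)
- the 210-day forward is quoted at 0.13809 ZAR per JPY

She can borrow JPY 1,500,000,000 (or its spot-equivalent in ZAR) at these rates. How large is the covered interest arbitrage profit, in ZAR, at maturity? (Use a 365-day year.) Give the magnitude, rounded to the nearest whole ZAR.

ZAR 1,655,449

T = 210/365 years.
Route A — deposit JPY, sell forward: 1,500,000,000 × 1.06025805729 × 0.13809 = ZAR 219,616,552.70.
Route B — convert at spot, deposit ZAR: 1,500,000,000 × 0.14201 × 1.03876253758 = ZAR 221,272,001.94.
The quoted forward undervalues JPY, so borrow JPY, convert to ZAR at spot, deposit the ZAR at 6.61%, and buy JPY forward at 0.13809 to cover the loan.
Arbitrage profit = |219,616,552.70 − 221,272,001.94| = ZAR 1,655,449.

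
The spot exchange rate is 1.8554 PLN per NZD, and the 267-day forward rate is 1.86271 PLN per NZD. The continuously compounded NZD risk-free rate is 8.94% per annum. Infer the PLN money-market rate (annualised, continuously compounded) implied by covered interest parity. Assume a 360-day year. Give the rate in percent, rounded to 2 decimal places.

9.47%

T = 267/360 years.
CIP gives F = S · g_PLN/g_NZD, so g_PLN/g_NZD = 1.86271/1.8554 = 1.0039399.
NZD growth factor: e^(0.0894×267/360) = 1.0685526.
So the PLN growth factor = 1.0727626.
r = ln(1.0727626)/(267/360) = 0.094702 → 9.47%.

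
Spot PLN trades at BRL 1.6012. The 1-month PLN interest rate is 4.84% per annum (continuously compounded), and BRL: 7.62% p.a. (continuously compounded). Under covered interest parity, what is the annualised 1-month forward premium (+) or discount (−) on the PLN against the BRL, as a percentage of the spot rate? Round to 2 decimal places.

+2.78%

T = 1/12 years.
F = S · g_BRL/g_PLN = 1.6012 × 1.0063702/1.0040415 = 1.6049137.
(F − S)/S ÷ T = (1.6049137 − 1.6012)/1.6012/(1/12) = 0.027832 → 2.78%.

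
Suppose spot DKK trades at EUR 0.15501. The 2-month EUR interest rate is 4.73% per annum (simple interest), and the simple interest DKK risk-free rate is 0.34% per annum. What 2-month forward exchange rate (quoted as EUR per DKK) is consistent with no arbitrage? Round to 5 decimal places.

0.15614

T = 2/12 years.
EUR growth factor: 1 + 0.0473×2/12 = 1.0078833.
Growth of 1 DKK over T: 1 + 0.0034×2/12 = 1.0005667.
CIP: F = S · (grow EUR)/(grow DKK) = 0.15501 × 1.0078833/1.0005667 = 0.1561435 EUR per DKK.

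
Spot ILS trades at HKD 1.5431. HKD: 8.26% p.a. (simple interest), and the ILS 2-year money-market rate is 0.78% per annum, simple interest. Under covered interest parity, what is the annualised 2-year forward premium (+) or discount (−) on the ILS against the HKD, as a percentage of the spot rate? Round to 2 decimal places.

+7.37%

T = 2 years.
F = S · g_HKD/g_ILS = 1.5431 × 1.165200/1.015600 = 1.7704019.
(F − S)/S ÷ T = (1.7704019 − 1.5431)/1.5431/2 = 0.073651 → 7.37%.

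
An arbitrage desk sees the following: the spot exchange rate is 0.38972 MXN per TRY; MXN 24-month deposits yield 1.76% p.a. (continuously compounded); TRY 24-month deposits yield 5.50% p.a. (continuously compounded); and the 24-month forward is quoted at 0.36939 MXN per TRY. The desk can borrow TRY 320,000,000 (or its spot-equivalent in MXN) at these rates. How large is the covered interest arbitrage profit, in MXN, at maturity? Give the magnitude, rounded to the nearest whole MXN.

T = 2 years.
Invest the TRY and cover forward: 320,000,000 × 1.11627807046 × 0.36939 = MXN 131,949,426.06.
Convert at spot and invest in MXN: 320,000,000 × 0.38972 × 1.03582685346 = MXN 129,178,381.23.
The quoted forward overvalues TRY, so borrow MXN, buy TRY at spot, deposit the TRY at 5.50%, and sell the proceeds forward at 0.36939.
Arbitrage profit = |131,949,426.06 − 129,178,381.23| = MXN 2,771,045.

MXN 2,771,045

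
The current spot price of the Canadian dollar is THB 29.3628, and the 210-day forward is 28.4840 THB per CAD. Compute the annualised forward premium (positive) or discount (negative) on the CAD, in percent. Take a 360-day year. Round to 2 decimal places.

T = 210/360 years.
Period premium: (28.4840 − 29.3628)/29.3628 = -0.0299290.
Annualise by dividing by T: -0.0299290 / (210/360) = -0.051307 → -5.13%.

-5.13%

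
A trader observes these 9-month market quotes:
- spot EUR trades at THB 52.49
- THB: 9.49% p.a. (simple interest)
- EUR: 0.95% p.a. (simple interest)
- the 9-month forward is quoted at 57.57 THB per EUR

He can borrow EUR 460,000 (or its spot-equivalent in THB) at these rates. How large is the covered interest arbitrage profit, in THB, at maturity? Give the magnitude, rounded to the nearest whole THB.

THB 806,937

T = 9/12 years.
Route A — deposit EUR, sell forward: 460,000 × 1.007125 × 57.57 = THB 26,670,885.68.
Route B — convert at spot, deposit THB: 460,000 × 52.49 × 1.071175 = THB 25,863,948.85.
The quoted forward overvalues EUR, so borrow THB, buy EUR at spot, deposit the EUR at 0.95%, and sell the proceeds forward at 57.57.
The gap between the two covered legs is THB 806,937.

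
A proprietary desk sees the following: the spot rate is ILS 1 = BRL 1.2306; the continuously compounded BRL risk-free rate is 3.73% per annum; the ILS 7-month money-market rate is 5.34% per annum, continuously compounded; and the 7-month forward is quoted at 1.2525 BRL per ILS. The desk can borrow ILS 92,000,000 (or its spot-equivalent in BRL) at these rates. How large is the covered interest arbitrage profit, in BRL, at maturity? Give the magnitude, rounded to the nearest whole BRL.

T = 7/12 years.
Keep in ILS, deliver into the forward: 92,000,000·1.03164023832·1.2525 = BRL 118,875,904.66.
Swap to BRL now, deposit: 92,000,000·1.2306·1.02199677207 = BRL 115,705,568.95.
The quoted forward overvalues ILS, so borrow BRL, buy ILS at spot, deposit the ILS at 5.34%, and sell the proceeds forward at 1.2525.
Profit = 118,875,904.66 − 115,705,568.95 = BRL 3,170,336.

BRL 3,170,336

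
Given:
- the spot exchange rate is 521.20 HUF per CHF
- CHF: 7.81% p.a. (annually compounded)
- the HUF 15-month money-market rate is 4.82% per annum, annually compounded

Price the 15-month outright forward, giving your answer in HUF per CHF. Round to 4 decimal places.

503.1944

T = 15/12 years.
Growth of 1 HUF over T: (1 + 0.0482)^(15/12) = 1.060608722.
Growth of 1 CHF over T: (1 + 0.0781)^(15/12) = 1.098560065.
Forward (HUF per CHF) = 521.2 × 1.060608722 / 1.098560065 = 503.194394.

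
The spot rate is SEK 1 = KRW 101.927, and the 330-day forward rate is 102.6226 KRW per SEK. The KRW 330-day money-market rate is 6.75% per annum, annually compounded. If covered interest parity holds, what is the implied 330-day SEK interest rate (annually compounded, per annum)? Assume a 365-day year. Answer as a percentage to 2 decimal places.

5.95%

T = 330/365 years.
By CIP, F/S equals the KRW-to-SEK growth ratio: 102.6226/101.927 = 1.0068245.
The KRW side grows by (1 + 0.0675)^(330/365) = 1.0608346.
That pins the SEK growth at 1.053644.
r = 1.053644^(365/330) − 1 = 0.059500 → 5.95%.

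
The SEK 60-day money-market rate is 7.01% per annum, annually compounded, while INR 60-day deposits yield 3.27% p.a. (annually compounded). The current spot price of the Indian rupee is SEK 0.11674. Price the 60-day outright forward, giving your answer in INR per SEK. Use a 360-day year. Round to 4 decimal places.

8.5154

T = 60/360 years.
Growth of 1 SEK over T: (1 + 0.0701)^(60/360) = 1.011356.
INR accumulates by (1 + 0.0327)^(60/360) = 1.0053772.
Forward (SEK per INR) = 0.11674 × 1.011356 / 1.0053772 = 0.1174342.
Quoted the other way: 1/0.1174342 = 8.5154 INR per SEK.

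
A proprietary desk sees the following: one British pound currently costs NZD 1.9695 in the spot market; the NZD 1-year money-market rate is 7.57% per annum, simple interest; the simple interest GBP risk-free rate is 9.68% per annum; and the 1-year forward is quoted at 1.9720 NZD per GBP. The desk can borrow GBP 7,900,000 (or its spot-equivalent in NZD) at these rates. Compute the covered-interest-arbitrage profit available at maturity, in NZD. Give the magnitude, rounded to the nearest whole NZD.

NZD 349,958

T = 1 year.
Route A — deposit GBP, sell forward: 7,900,000 × 1.096800 × 1.9720 = NZD 17,086,827.84.
Route B — convert at spot, deposit NZD: 7,900,000 × 1.9695 × 1.075700 = NZD 16,736,870.09.
The quoted forward overvalues GBP, so borrow NZD, buy GBP at spot, deposit the GBP at 9.68%, and sell the proceeds forward at 1.9720.
Profit = 17,086,827.84 − 16,736,870.09 = NZD 349,958.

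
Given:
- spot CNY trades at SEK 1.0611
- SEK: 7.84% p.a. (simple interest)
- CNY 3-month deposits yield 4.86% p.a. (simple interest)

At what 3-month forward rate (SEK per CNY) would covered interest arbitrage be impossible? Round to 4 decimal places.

1.0689

T = 3/12 years.
Growth of 1 SEK over T: 1 + 0.0784×3/12 = 1.019600.
CNY accumulates by 1 + 0.0486×3/12 = 1.012150.
So F = 1.0611 × 1.019600 / 1.012150 = 1.068910 (SEK/CNY).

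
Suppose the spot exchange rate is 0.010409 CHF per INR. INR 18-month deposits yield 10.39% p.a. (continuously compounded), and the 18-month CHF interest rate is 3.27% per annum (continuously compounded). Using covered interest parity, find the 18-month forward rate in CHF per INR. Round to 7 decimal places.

T = 18/12 years.
CHF growth factor: e^(0.0327×18/12) = 1.0502729.
Growth of 1 INR over T: e^(0.1039×18/12) = 1.1686509.
CIP: F = S · (grow CHF)/(grow INR) = 0.010409 × 1.0502729/1.1686509 = 0.009354625 CHF per INR.

0.0093546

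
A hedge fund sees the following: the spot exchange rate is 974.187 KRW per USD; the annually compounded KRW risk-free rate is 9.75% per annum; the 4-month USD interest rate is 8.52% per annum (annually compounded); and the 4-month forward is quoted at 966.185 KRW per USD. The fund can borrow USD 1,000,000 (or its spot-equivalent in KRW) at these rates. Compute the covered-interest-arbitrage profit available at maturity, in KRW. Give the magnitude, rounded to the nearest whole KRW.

KRW 11,991,165

T = 4/12 years.
Keep in USD, deliver into the forward: 1,000,000·1.0276295758·966.185 = KRW 992,880,281.69.
Swap to KRW now, deposit: 1,000,000·974.187·1.03149749187 = KRW 1,004,871,447.11.
The quoted forward undervalues USD, so borrow USD, convert to KRW at spot, deposit the KRW at 9.75%, and buy USD forward at 966.185 to cover the loan.
Profit = 1,004,871,447.11 − 992,880,281.69 = KRW 11,991,165.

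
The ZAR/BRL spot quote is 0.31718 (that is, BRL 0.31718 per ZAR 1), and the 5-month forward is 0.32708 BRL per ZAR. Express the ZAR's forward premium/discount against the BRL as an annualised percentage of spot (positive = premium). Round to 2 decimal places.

T = 5/12 years.
ZAR trades forward at +3.12126% vs spot over the period.
×(1/T) gives 7.49% p.a.

+7.49%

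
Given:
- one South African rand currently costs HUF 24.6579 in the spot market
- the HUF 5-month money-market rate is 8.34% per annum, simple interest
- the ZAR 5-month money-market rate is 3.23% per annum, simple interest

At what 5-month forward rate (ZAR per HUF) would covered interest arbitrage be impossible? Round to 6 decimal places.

T = 5/12 years.
Growth of 1 HUF over T: 1 + 0.0834×5/12 = 1.034750.
Growth of 1 ZAR over T: 1 + 0.0323×5/12 = 1.0134583.
So F = 24.6579 × 1.034750 / 1.0134583 = 25.17594 (HUF/ZAR).
Invert for ZAR per HUF: 1 / 25.17594 = 0.039720.

0.039720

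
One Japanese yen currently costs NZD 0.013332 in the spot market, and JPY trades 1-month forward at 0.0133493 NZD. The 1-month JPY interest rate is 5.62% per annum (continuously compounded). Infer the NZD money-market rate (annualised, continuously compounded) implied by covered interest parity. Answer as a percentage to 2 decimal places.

7.18%

T = 1/12 years.
CIP gives F = S · g_NZD/g_JPY, so g_NZD/g_JPY = 0.0133493/0.013332 = 1.0012976.
JPY growth factor: e^(0.0562×1/12) = 1.0046943.
Hence g_NZD = 1.005998.
Take logs: ln 1.005998 / (1/12) = 0.071761, so 7.18%.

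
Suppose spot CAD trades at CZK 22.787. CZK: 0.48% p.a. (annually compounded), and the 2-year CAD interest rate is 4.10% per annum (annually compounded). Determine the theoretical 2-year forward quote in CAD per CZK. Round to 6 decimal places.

0.047104

T = 2 years.
CZK growth factor: (1 + 0.0048)^2 = 1.009623.
CAD accumulates by (1 + 0.0410)^2 = 1.083681.
Forward (CZK per CAD) = 22.787 × 1.009623 / 1.083681 = 21.22975.
Quoted the other way: 1/21.22975 = 0.047104 CAD per CZK.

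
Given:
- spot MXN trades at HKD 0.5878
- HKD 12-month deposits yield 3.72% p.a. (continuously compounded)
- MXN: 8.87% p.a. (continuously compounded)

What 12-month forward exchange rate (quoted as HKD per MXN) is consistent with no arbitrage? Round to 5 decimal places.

T = 1 year.
HKD accumulates by e^(0.0372×1) = 1.0379006.
Growth of 1 MXN over T: e^(0.0887×1) = 1.0927528.
So F = 0.5878 × 1.0379006 / 1.0927528 = 0.5582946 (HKD/MXN).

0.55829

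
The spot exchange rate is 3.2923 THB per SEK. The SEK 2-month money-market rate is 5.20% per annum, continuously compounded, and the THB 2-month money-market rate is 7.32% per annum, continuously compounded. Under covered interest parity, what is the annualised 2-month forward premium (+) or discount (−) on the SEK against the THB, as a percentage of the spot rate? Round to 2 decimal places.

T = 2/12 years.
CIP forward (THB per SEK) = 3.2923 × 1.0122747/1.0087043 = 3.3039534.
Annualised premium = (F − S)/S × (1/T) = (3.3039534 − 3.2923)/3.2923 ÷ (2/12) = 2.12%.

+2.12%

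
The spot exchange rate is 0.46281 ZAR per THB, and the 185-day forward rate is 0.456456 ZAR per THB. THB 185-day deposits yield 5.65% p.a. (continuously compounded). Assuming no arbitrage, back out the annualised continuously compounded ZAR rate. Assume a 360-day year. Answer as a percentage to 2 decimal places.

2.96%

T = 185/360 years.
CIP gives F = S · g_ZAR/g_THB, so g_ZAR/g_THB = 0.456456/0.46281 = 0.9862708.
THB growth factor: e^(0.0565×185/360) = 1.0294603.
That pins the ZAR growth at 1.0153266.
Take logs: ln 1.0153266 / (185/360) = 0.029598, so 2.96%.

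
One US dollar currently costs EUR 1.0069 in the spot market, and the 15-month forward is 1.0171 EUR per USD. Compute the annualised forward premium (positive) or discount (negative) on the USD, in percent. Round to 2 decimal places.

T = 15/12 years.
Period premium: (1.0171 − 1.0069)/1.0069 = 0.0101301.
×(1/T) gives 0.81% p.a.

+0.81%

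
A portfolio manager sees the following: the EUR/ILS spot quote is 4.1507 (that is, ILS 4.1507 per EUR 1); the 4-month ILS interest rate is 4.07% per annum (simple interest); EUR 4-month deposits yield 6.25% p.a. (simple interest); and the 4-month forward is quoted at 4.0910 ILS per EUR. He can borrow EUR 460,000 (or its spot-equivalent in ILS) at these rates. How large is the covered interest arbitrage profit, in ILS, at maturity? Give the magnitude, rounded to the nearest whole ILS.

T = 4/12 years.
Route A — deposit EUR, sell forward: 460,000 × 1.020833333 × 4.0910 = ILS 1,921,065.42.
Route B — convert at spot, deposit ILS: 460,000 × 4.1507 × 1.013566667 = ILS 1,935,225.14.
The quoted forward undervalues EUR, so borrow EUR, convert to ILS at spot, deposit the ILS at 4.07%, and buy EUR forward at 4.0910 to cover the loan.
Arbitrage profit = |1,921,065.42 − 1,935,225.14| = ILS 14,160.

ILS 14,160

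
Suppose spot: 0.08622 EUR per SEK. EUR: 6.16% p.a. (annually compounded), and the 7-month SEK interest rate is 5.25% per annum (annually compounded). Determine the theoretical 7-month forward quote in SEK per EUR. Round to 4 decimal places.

T = 7/12 years.
Growth of 1 EUR over T: (1 + 0.0616)^(7/12) = 1.03548512.
SEK growth factor: (1 + 0.0525)^(7/12) = 1.03029809.
Forward (EUR per SEK) = 0.08622 × 1.03548512 / 1.03029809 = 0.086654074.
Invert for SEK per EUR: 1 / 0.086654074 = 11.5401.

11.5401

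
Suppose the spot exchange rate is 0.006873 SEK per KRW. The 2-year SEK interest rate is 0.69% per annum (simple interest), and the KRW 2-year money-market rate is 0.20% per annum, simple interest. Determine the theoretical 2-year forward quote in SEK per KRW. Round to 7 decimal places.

0.0069401

T = 2 years.
Growth of 1 SEK over T: 1 + 0.0069×2 = 1.013800.
Growth of 1 KRW over T: 1 + 0.0020×2 = 1.004000.
CIP: F = S · (grow SEK)/(grow KRW) = 0.006873 × 1.013800/1.004000 = 0.006940087 SEK per KRW.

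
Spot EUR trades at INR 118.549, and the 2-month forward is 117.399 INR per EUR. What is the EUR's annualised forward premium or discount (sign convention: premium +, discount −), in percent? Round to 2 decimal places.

T = 2/12 years.
Period premium: (117.399 − 118.549)/118.549 = -0.0097006.
×(1/T) gives -5.82% p.a.

-5.82%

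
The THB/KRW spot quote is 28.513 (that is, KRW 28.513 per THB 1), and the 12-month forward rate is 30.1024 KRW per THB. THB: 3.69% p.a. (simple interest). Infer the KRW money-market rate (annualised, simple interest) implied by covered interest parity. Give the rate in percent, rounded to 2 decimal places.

9.47%

T = 1 year.
F/S = 30.1024/28.513 = 1.0557430 = (growth of KRW) / (growth of THB).
The THB side grows by 1 + 0.0369×1 = 1.036900.
That pins the KRW growth at 1.0946999.
r = (1.0946999 − 1)/1 = 0.094700 → 9.47%.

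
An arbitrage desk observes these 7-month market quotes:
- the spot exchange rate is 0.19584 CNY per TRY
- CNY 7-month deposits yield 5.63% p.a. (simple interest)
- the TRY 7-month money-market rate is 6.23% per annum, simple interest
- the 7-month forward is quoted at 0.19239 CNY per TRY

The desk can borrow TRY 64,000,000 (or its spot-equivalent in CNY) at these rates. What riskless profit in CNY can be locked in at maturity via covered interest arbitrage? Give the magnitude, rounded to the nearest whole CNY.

T = 7/12 years.
Keep in TRY, deliver into the forward: 64,000,000·1.0363416667·0.19239 = CNY 12,760,433.49.
Swap to CNY now, deposit: 64,000,000·0.19584·1.0328416667 = CNY 12,945,389.57.
The quoted forward undervalues TRY, so borrow TRY, convert to CNY at spot, deposit the CNY at 5.63%, and buy TRY forward at 0.19239 to cover the loan.
Profit = 12,945,389.57 − 12,760,433.49 = CNY 184,956.

CNY 184,956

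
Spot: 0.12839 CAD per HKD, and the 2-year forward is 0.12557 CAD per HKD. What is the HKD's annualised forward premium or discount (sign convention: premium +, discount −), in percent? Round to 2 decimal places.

T = 2 years.
(F − S)/S = (0.12557 − 0.12839)/0.12839 = -0.0219643.
Per annum: -0.0219643 / 2 = -0.010982 = -1.10%.

-1.10%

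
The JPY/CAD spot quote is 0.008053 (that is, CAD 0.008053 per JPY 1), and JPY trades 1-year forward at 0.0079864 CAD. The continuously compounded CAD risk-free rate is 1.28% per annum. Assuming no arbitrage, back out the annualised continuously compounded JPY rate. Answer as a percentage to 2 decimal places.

2.11%

T = 1 year.
CIP gives F = S · g_CAD/g_JPY, so g_CAD/g_JPY = 0.0079864/0.008053 = 0.9917298.
The CAD side grows by e^(0.0128×1) = 1.0128823.
So the JPY growth factor = 1.0213289.
r = ln(1.0213289)/1 = 0.021105 → 2.11%.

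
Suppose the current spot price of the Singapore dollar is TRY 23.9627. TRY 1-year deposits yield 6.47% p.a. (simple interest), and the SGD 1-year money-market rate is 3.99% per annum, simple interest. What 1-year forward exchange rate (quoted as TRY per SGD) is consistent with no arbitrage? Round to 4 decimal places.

24.5342

T = 1 year.
Growth of 1 TRY over T: 1 + 0.0647×1 = 1.064700.
SGD accumulates by 1 + 0.0399×1 = 1.039900.
Forward (TRY per SGD) = 23.9627 × 1.064700 / 1.039900 = 24.534173.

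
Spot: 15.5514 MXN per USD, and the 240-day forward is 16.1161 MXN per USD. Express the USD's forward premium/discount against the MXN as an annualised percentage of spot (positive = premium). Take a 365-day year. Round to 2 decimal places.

T = 240/365 years.
Period premium: (16.1161 − 15.5514)/15.5514 = 0.0363118.
Per annum: 0.0363118 / (240/365) = 0.055224 = 5.52%.

+5.52%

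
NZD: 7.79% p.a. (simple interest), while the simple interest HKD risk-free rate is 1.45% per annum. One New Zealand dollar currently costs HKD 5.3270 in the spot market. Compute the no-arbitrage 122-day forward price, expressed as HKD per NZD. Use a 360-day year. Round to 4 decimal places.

T = 122/360 years.
HKD growth factor: 1 + 0.0145×122/360 = 1.0049139.
NZD accumulates by 1 + 0.0779×122/360 = 1.0263994.
So F = 5.327 × 1.0049139 / 1.0263994 = 5.215491 (HKD/NZD).

5.2155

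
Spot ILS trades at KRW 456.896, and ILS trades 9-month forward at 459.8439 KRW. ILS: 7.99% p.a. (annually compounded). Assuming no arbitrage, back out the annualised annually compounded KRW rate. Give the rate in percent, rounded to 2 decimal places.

T = 9/12 years.
By CIP, F/S equals the KRW-to-ILS growth ratio: 459.8439/456.896 = 1.0064520.
The ILS side grows by (1 + 0.0799)^(9/12) = 1.0593456.
Hence g_KRW = 1.0661805.
r = 1.0661805^(12/9) − 1 = 0.089200 → 8.92%.

8.92%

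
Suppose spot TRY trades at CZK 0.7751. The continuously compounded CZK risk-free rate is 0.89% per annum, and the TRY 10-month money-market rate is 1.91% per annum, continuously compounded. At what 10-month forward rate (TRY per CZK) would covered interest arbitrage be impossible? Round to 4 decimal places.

1.3012

T = 10/12 years.
CZK accumulates by e^(0.0089×10/12) = 1.0074442.
TRY accumulates by e^(0.0191×10/12) = 1.016044.
So F = 0.7751 × 1.0074442 / 1.016044 = 0.7685396 (CZK/TRY).
Invert for TRY per CZK: 1 / 0.7685396 = 1.3012.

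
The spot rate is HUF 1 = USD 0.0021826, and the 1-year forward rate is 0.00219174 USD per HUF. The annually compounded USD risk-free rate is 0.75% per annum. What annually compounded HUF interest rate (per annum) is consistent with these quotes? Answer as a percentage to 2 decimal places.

T = 1 year.
F/S = 0.00219174/0.0021826 = 1.0041877 = (growth of USD) / (growth of HUF).
USD growth factor: (1 + 0.0075)^1 = 1.007500.
So the HUF growth factor = 1.0032985.
r = 1.0032985^(1/1) − 1 = 0.003299 → 0.33%.

0.33%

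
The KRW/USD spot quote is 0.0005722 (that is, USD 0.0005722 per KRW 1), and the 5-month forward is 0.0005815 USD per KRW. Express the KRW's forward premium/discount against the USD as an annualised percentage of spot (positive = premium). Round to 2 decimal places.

T = 5/12 years.
KRW trades forward at +1.62531% vs spot over the period.
Per annum: 0.0162531 / (5/12) = 0.039007 = 3.90%.

+3.90%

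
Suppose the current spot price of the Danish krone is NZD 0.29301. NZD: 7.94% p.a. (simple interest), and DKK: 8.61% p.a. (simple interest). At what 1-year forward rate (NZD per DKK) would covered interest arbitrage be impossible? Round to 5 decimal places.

0.29120

T = 1 year.
Growth of 1 NZD over T: 1 + 0.0794×1 = 1.079400.
Growth of 1 DKK over T: 1 + 0.0861×1 = 1.086100.
So F = 0.29301 × 1.079400 / 1.086100 = 0.2912025 (NZD/DKK).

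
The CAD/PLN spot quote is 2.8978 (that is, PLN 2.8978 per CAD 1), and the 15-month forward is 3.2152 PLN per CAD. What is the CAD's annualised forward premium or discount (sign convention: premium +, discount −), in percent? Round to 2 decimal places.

+8.76%

T = 15/12 years.
(F − S)/S = (3.2152 − 2.8978)/2.8978 = 0.1095314.
×(1/T) gives 8.76% p.a.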